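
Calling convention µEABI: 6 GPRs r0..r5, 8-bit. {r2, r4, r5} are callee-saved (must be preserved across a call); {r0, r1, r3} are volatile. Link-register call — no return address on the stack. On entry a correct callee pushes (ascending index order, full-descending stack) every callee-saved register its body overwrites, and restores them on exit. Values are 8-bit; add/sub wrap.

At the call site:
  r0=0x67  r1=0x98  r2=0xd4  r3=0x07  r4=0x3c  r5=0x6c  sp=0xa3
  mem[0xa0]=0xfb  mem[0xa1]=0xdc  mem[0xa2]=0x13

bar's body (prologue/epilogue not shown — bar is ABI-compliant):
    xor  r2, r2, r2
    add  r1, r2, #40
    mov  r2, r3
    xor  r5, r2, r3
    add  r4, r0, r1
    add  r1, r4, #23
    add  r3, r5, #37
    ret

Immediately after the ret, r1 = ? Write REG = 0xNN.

prologue: push r2 → mem[0xa2]=0xd4, sp=0xa2
prologue: push r4 → mem[0xa1]=0x3c, sp=0xa1
prologue: push r5 → mem[0xa0]=0x6c, sp=0xa0
body[0] xor  r2, r2, r2 → r2=0x00
body[1] add  r1, r2, #40 → r1=0x28
body[2] mov  r2, r3 → r2=0x07
body[3] xor  r5, r2, r3 → r5=0x00
body[4] add  r4, r0, r1 → r4=0x8f
body[5] add  r1, r4, #23 → r1=0xa6
body[6] add  r3, r5, #37 → r3=0x25
epilogue: pop r5=0x6c, sp=0xa1
epilogue: pop r4=0x3c, sp=0xa2
epilogue: pop r2=0xd4, sp=0xa3
r1 is caller-saved → body value

REG = 0xa6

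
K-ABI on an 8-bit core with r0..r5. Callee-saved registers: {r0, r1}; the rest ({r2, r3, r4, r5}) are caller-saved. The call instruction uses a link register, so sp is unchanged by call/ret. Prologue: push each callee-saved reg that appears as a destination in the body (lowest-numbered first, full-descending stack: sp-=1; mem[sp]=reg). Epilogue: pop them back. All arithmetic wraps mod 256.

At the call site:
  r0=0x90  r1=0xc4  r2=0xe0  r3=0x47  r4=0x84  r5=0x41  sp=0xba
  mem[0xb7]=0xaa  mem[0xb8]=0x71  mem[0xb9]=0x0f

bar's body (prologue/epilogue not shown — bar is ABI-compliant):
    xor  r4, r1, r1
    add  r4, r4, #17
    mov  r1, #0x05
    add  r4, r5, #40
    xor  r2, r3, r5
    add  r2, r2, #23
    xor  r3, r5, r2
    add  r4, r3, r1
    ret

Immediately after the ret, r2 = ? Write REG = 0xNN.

prologue: push r1 -> mem[0xb9]=0xc4, sp=0xb9
body[0] xor  r4, r1, r1 -> r4=0x00
body[1] add  r4, r4, #17 -> r4=0x11
body[2] mov  r1, #0x05 -> r1=0x05
body[3] add  r4, r5, #40 -> r4=0x69
body[4] xor  r2, r3, r5 -> r2=0x06
body[5] add  r2, r2, #23 -> r2=0x1d
body[6] xor  r3, r5, r2 -> r3=0x5c
body[7] add  r4, r3, r1 -> r4=0x61
epilogue: pop r1=0xc4, sp=0xba
r2 is caller-saved -> body value

REG = 0x1d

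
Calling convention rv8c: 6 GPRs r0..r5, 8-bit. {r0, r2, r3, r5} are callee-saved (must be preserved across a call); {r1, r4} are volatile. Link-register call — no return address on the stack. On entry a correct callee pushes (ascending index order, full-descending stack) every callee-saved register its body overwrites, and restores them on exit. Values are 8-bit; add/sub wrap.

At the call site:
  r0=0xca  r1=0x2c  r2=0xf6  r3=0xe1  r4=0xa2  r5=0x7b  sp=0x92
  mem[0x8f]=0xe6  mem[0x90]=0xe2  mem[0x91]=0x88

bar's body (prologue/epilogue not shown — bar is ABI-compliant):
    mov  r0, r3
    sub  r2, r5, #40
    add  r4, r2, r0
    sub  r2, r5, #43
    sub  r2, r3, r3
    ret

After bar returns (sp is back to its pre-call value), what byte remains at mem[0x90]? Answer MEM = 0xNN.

prologue: push r0 → mem[0x91]=0xca, sp=0x91
prologue: push r2 → mem[0x90]=0xf6, sp=0x90
body[0] mov  r0, r3 → r0=0xe1
body[1] sub  r2, r5, #40 → r2=0x53
body[2] add  r4, r2, r0 → r4=0x34
body[3] sub  r2, r5, #43 → r2=0x50
body[4] sub  r2, r3, r3 → r2=0x00
epilogue: pop r2=0xf6, sp=0x91
epilogue: pop r0=0xca, sp=0x92
prologue pushed ['r0', 'r2'] at ['0x91', '0x90']

MEM = 0xf6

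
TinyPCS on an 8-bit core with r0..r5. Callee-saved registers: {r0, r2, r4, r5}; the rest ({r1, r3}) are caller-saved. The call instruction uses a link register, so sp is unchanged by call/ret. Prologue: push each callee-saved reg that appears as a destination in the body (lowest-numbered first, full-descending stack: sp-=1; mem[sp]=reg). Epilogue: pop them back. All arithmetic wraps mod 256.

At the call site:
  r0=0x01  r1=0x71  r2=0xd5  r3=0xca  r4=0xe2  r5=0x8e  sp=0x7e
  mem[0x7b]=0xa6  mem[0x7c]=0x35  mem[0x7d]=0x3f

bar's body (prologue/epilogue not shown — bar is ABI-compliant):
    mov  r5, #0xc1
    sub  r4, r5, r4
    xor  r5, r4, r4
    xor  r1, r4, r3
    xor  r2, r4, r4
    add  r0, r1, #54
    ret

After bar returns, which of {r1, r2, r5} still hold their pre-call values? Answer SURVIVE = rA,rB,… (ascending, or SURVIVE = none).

SURVIVE = r2,r5

prologue: push r0 -> mem[0x7d]=0x01, sp=0x7d
prologue: push r2 -> mem[0x7c]=0xd5, sp=0x7c
prologue: push r4 -> mem[0x7b]=0xe2, sp=0x7b
prologue: push r5 -> mem[0x7a]=0x8e, sp=0x7a
body[0] mov  r5, #0xc1 -> r5=0xc1
body[1] sub  r4, r5, r4 -> r4=0xdf
body[2] xor  r5, r4, r4 -> r5=0x00
body[3] xor  r1, r4, r3 -> r1=0x15
body[4] xor  r2, r4, r4 -> r2=0x00
body[5] add  r0, r1, #54 -> r0=0x4b
epilogue: pop r5=0x8e, sp=0x7b
epilogue: pop r4=0xe2, sp=0x7c
epilogue: pop r2=0xd5, sp=0x7d
epilogue: pop r0=0x01, sp=0x7e
r1: caller-saved, written=True
r2: callee-saved, written=True
r5: callee-saved, written=True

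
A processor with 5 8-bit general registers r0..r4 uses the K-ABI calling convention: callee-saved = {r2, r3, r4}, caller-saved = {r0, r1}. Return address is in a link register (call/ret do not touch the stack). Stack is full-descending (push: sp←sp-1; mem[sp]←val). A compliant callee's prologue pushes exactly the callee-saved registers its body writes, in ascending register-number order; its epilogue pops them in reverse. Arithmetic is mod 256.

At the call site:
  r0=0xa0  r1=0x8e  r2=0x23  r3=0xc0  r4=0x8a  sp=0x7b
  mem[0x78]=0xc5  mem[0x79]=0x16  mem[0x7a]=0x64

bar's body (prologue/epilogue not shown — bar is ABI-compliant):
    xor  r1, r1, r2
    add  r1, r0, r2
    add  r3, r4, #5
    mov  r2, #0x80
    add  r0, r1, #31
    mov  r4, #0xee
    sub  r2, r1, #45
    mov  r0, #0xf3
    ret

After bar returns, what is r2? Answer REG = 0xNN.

REG = 0x23

prologue: push r2 → mem[0x7a]=0x23, sp=0x7a
prologue: push r3 → mem[0x79]=0xc0, sp=0x79
prologue: push r4 → mem[0x78]=0x8a, sp=0x78
body[0] xor  r1, r1, r2 → r1=0xad
body[1] add  r1, r0, r2 → r1=0xc3
body[2] add  r3, r4, #5 → r3=0x8f
body[3] mov  r2, #0x80 → r2=0x80
body[4] add  r0, r1, #31 → r0=0xe2
body[5] mov  r4, #0xee → r4=0xee
body[6] sub  r2, r1, #45 → r2=0x96
body[7] mov  r0, #0xf3 → r0=0xf3
epilogue: pop r4=0x8a, sp=0x79
epilogue: pop r3=0xc0, sp=0x7a
epilogue: pop r2=0x23, sp=0x7b
r2 is callee-saved → restored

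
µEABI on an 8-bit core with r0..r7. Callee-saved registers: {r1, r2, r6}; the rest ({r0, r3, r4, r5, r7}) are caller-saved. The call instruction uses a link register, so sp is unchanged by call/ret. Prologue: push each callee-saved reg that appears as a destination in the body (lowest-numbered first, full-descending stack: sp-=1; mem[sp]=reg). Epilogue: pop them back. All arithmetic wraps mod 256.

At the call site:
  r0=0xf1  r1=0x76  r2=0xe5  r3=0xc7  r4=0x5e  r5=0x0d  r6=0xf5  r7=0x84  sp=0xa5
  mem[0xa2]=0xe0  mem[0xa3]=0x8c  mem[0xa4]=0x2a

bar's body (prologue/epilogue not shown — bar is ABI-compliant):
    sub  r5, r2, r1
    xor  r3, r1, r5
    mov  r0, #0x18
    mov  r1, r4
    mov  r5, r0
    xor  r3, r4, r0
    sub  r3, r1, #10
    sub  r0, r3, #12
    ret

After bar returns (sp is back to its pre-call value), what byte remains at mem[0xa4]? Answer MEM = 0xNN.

prologue: push r1 → mem[0xa4]=0x76, sp=0xa4
body[0] sub  r5, r2, r1 → r5=0x6f
body[1] xor  r3, r1, r5 → r3=0x19
body[2] mov  r0, #0x18 → r0=0x18
body[3] mov  r1, r4 → r1=0x5e
body[4] mov  r5, r0 → r5=0x18
body[5] xor  r3, r4, r0 → r3=0x46
body[6] sub  r3, r1, #10 → r3=0x54
body[7] sub  r0, r3, #12 → r0=0x48
epilogue: pop r1=0x76, sp=0xa5
prologue pushed ['r1'] at ['0xa4']

MEM = 0x76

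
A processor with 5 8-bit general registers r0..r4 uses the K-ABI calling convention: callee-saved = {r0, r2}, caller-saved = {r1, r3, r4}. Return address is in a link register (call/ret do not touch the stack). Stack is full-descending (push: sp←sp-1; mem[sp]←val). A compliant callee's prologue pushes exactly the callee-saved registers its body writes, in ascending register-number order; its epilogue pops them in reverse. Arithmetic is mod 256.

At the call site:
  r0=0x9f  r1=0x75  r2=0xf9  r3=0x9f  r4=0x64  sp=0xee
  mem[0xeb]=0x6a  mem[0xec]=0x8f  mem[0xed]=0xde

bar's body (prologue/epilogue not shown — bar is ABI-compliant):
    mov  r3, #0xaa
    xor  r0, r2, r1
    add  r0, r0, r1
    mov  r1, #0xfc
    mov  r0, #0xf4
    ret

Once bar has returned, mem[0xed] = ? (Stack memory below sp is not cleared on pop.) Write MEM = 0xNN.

MEM = 0x9f

prologue: push r0 -> mem[0xed]=0x9f, sp=0xed
body[0] mov  r3, #0xaa -> r3=0xaa
body[1] xor  r0, r2, r1 -> r0=0x8c
body[2] add  r0, r0, r1 -> r0=0x01
body[3] mov  r1, #0xfc -> r1=0xfc
body[4] mov  r0, #0xf4 -> r0=0xf4
epilogue: pop r0=0x9f, sp=0xee
prologue pushed ['r0'] at ['0xed']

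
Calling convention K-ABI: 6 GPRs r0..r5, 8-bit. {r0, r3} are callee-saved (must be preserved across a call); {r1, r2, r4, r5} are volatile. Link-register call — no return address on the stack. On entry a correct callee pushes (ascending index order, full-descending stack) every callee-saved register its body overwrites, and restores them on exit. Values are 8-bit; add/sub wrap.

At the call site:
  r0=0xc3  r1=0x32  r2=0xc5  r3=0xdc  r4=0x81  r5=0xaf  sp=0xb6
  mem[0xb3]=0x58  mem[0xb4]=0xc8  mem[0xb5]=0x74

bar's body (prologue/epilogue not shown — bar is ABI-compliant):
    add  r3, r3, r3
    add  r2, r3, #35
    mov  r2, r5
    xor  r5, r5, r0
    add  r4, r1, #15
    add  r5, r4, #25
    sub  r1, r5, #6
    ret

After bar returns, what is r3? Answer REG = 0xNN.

REG = 0xdc

prologue: push r3 → mem[0xb5]=0xdc, sp=0xb5
body[0] add  r3, r3, r3 → r3=0xb8
body[1] add  r2, r3, #35 → r2=0xdb
body[2] mov  r2, r5 → r2=0xaf
body[3] xor  r5, r5, r0 → r5=0x6c
body[4] add  r4, r1, #15 → r4=0x41
body[5] add  r5, r4, #25 → r5=0x5a
body[6] sub  r1, r5, #6 → r1=0x54
epilogue: pop r3=0xdc, sp=0xb6
r3 is callee-saved → restored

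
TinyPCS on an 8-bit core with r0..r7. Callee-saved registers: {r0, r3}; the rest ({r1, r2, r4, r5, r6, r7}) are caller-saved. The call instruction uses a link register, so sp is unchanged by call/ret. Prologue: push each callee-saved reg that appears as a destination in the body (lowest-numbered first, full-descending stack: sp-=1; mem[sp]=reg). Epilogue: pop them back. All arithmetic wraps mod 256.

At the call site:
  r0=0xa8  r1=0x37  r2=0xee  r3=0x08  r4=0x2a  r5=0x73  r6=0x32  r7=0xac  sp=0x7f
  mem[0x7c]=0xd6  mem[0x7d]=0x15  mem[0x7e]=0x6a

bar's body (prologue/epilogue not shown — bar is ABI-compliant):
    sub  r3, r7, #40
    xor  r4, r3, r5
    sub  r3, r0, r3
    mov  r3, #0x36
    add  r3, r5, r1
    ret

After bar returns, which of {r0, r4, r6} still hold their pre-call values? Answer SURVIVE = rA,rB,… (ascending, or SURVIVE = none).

SURVIVE = r0,r6

prologue: push r3 -> mem[0x7e]=0x08, sp=0x7e
body[0] sub  r3, r7, #40 -> r3=0x84
body[1] xor  r4, r3, r5 -> r4=0xf7
body[2] sub  r3, r0, r3 -> r3=0x24
body[3] mov  r3, #0x36 -> r3=0x36
body[4] add  r3, r5, r1 -> r3=0xaa
epilogue: pop r3=0x08, sp=0x7f
r0: callee-saved, written=False
r4: caller-saved, written=True
r6: caller-saved, written=False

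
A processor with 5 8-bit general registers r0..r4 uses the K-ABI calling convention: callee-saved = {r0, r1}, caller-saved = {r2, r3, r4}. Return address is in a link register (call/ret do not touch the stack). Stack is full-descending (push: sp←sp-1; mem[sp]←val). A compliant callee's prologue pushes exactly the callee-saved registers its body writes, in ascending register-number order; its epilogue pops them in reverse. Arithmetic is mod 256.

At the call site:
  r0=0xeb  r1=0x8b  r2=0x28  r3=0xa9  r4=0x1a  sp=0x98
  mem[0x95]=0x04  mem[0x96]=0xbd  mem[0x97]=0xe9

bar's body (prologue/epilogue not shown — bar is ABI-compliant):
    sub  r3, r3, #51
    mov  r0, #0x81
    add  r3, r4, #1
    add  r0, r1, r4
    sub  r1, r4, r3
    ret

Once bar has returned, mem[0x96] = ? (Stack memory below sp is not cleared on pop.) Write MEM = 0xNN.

MEM = 0x8b

prologue: push r0 → mem[0x97]=0xeb, sp=0x97
prologue: push r1 → mem[0x96]=0x8b, sp=0x96
body[0] sub  r3, r3, #51 → r3=0x76
body[1] mov  r0, #0x81 → r0=0x81
body[2] add  r3, r4, #1 → r3=0x1b
body[3] add  r0, r1, r4 → r0=0xa5
body[4] sub  r1, r4, r3 → r1=0xff
epilogue: pop r1=0x8b, sp=0x97
epilogue: pop r0=0xeb, sp=0x98
prologue pushed ['r0', 'r1'] at ['0x97', '0x96']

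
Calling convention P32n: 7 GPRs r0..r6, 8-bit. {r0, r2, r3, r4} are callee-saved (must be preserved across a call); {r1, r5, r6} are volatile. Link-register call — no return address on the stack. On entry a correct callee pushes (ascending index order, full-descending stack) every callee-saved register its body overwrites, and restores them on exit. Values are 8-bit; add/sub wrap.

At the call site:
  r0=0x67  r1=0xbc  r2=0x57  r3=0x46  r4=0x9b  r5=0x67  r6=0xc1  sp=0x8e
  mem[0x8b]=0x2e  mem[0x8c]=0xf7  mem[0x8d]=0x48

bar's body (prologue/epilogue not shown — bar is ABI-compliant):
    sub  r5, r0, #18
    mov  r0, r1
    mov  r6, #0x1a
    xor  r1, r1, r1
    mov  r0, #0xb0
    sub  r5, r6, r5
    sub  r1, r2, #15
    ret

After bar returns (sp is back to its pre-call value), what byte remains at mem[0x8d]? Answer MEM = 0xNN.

prologue: push r0 -> mem[0x8d]=0x67, sp=0x8d
body[0] sub  r5, r0, #18 -> r5=0x55
body[1] mov  r0, r1 -> r0=0xbc
body[2] mov  r6, #0x1a -> r6=0x1a
body[3] xor  r1, r1, r1 -> r1=0x00
body[4] mov  r0, #0xb0 -> r0=0xb0
body[5] sub  r5, r6, r5 -> r5=0xc5
body[6] sub  r1, r2, #15 -> r1=0x48
epilogue: pop r0=0x67, sp=0x8e
prologue pushed ['r0'] at ['0x8d']

MEM = 0x67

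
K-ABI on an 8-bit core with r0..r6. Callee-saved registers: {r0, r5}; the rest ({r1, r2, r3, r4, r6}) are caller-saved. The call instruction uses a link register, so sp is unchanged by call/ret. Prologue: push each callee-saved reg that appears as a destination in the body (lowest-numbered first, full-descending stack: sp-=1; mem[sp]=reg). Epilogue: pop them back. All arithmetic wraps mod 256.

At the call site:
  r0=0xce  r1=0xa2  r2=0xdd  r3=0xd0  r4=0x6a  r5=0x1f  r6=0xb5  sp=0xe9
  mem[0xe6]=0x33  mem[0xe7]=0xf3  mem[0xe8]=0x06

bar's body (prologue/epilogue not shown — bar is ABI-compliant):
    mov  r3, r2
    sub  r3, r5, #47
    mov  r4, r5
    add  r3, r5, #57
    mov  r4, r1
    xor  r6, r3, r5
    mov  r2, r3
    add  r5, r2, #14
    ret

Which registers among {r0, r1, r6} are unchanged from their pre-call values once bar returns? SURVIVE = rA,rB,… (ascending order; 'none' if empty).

SURVIVE = r0,r1

prologue: push r5 -> mem[0xe8]=0x1f, sp=0xe8
body[0] mov  r3, r2 -> r3=0xdd
body[1] sub  r3, r5, #47 -> r3=0xf0
body[2] mov  r4, r5 -> r4=0x1f
body[3] add  r3, r5, #57 -> r3=0x58
body[4] mov  r4, r1 -> r4=0xa2
body[5] xor  r6, r3, r5 -> r6=0x47
body[6] mov  r2, r3 -> r2=0x58
body[7] add  r5, r2, #14 -> r5=0x66
epilogue: pop r5=0x1f, sp=0xe9
r0: callee-saved, written=False
r1: caller-saved, written=False
r6: caller-saved, written=True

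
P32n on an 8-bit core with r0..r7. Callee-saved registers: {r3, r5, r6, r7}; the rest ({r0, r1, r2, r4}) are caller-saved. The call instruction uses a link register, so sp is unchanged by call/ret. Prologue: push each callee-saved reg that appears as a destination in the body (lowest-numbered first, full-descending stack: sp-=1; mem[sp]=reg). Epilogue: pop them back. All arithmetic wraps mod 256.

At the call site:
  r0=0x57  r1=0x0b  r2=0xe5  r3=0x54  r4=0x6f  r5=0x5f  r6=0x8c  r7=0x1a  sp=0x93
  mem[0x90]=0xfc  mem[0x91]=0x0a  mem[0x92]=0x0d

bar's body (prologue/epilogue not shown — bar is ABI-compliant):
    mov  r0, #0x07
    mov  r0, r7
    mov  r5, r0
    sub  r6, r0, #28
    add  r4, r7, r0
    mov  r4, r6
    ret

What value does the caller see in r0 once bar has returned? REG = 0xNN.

REG = 0x1a

prologue: push r5 -> mem[0x92]=0x5f, sp=0x92
prologue: push r6 -> mem[0x91]=0x8c, sp=0x91
body[0] mov  r0, #0x07 -> r0=0x07
body[1] mov  r0, r7 -> r0=0x1a
body[2] mov  r5, r0 -> r5=0x1a
body[3] sub  r6, r0, #28 -> r6=0xfe
body[4] add  r4, r7, r0 -> r4=0x34
body[5] mov  r4, r6 -> r4=0xfe
epilogue: pop r6=0x8c, sp=0x92
epilogue: pop r5=0x5f, sp=0x93
r0 is caller-saved -> body value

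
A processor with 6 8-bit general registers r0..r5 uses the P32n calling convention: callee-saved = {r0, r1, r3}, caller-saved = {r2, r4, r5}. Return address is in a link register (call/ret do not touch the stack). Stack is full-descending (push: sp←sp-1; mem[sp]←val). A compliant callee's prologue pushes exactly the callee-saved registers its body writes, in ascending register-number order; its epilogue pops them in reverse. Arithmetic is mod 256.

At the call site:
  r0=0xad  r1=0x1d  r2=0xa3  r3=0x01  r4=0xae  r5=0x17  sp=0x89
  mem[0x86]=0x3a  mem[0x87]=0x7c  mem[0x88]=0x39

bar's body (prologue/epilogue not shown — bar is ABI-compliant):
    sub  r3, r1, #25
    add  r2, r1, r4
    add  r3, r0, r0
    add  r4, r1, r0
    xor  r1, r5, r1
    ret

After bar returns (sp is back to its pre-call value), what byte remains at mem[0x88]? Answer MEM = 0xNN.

prologue: push r1 -> mem[0x88]=0x1d, sp=0x88
prologue: push r3 -> mem[0x87]=0x01, sp=0x87
body[0] sub  r3, r1, #25 -> r3=0x04
body[1] add  r2, r1, r4 -> r2=0xcb
body[2] add  r3, r0, r0 -> r3=0x5a
body[3] add  r4, r1, r0 -> r4=0xca
body[4] xor  r1, r5, r1 -> r1=0x0a
epilogue: pop r3=0x01, sp=0x88
epilogue: pop r1=0x1d, sp=0x89
prologue pushed ['r1', 'r3'] at ['0x88', '0x87']

MEM = 0x1d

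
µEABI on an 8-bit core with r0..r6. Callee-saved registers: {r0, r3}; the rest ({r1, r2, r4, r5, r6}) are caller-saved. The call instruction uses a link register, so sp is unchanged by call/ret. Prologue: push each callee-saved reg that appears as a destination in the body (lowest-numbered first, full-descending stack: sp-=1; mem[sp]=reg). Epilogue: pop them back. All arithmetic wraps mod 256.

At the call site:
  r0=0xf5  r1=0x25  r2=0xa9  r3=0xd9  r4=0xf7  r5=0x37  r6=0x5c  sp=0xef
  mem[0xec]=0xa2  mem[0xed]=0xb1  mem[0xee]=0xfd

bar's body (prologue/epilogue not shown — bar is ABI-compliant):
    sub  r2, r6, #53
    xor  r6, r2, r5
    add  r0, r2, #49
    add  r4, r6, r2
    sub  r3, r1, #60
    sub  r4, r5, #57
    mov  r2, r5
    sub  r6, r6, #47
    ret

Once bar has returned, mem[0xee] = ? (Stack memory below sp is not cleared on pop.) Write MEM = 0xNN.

prologue: push r0 -> mem[0xee]=0xf5, sp=0xee
prologue: push r3 -> mem[0xed]=0xd9, sp=0xed
body[0] sub  r2, r6, #53 -> r2=0x27
body[1] xor  r6, r2, r5 -> r6=0x10
body[2] add  r0, r2, #49 -> r0=0x58
body[3] add  r4, r6, r2 -> r4=0x37
body[4] sub  r3, r1, #60 -> r3=0xe9
body[5] sub  r4, r5, #57 -> r4=0xfe
body[6] mov  r2, r5 -> r2=0x37
body[7] sub  r6, r6, #47 -> r6=0xe1
epilogue: pop r3=0xd9, sp=0xee
epilogue: pop r0=0xf5, sp=0xef
prologue pushed ['r0', 'r3'] at ['0xee', '0xed']

MEM = 0xf5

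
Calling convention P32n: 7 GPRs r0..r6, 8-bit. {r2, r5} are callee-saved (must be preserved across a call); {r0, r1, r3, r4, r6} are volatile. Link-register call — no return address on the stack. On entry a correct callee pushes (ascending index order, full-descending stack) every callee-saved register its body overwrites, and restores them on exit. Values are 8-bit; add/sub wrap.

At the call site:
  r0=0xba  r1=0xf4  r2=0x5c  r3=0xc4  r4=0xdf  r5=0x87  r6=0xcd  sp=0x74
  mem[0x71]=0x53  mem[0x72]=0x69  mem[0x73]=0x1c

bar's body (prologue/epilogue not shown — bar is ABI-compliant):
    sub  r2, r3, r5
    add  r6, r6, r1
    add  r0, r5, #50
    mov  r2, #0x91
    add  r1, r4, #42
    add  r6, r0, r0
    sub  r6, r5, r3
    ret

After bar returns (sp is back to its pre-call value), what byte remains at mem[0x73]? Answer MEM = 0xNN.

MEM = 0x5c

prologue: push r2 -> mem[0x73]=0x5c, sp=0x73
body[0] sub  r2, r3, r5 -> r2=0x3d
body[1] add  r6, r6, r1 -> r6=0xc1
body[2] add  r0, r5, #50 -> r0=0xb9
body[3] mov  r2, #0x91 -> r2=0x91
body[4] add  r1, r4, #42 -> r1=0x09
body[5] add  r6, r0, r0 -> r6=0x72
body[6] sub  r6, r5, r3 -> r6=0xc3
epilogue: pop r2=0x5c, sp=0x74
prologue pushed ['r2'] at ['0x73']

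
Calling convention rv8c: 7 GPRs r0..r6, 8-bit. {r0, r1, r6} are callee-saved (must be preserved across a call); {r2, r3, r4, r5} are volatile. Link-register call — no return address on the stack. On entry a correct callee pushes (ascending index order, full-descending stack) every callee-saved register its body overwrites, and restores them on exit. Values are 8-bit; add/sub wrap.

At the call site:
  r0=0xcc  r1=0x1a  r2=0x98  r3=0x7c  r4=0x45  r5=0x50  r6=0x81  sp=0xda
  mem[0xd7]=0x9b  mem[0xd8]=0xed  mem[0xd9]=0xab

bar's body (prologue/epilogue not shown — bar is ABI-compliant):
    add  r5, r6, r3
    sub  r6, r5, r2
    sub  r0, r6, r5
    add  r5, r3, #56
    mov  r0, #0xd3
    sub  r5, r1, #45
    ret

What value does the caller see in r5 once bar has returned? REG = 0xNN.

prologue: push r0 -> mem[0xd9]=0xcc, sp=0xd9
prologue: push r6 -> mem[0xd8]=0x81, sp=0xd8
body[0] add  r5, r6, r3 -> r5=0xfd
body[1] sub  r6, r5, r2 -> r6=0x65
body[2] sub  r0, r6, r5 -> r0=0x68
body[3] add  r5, r3, #56 -> r5=0xb4
body[4] mov  r0, #0xd3 -> r0=0xd3
body[5] sub  r5, r1, #45 -> r5=0xed
epilogue: pop r6=0x81, sp=0xd9
epilogue: pop r0=0xcc, sp=0xda
r5 is caller-saved -> body value

REG = 0xed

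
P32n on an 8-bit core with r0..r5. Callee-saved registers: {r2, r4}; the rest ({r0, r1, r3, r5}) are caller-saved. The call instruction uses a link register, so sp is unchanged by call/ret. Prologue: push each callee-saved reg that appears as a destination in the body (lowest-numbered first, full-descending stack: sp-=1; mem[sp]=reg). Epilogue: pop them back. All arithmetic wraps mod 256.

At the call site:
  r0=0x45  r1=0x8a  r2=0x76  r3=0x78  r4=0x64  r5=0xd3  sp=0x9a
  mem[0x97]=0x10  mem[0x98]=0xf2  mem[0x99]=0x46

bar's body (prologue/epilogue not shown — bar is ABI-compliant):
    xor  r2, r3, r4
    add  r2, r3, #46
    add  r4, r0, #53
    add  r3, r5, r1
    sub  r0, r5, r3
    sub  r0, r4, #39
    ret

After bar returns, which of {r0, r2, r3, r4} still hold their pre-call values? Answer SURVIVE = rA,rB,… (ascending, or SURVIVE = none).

prologue: push r2 -> mem[0x99]=0x76, sp=0x99
prologue: push r4 -> mem[0x98]=0x64, sp=0x98
body[0] xor  r2, r3, r4 -> r2=0x1c
body[1] add  r2, r3, #46 -> r2=0xa6
body[2] add  r4, r0, #53 -> r4=0x7a
body[3] add  r3, r5, r1 -> r3=0x5d
body[4] sub  r0, r5, r3 -> r0=0x76
body[5] sub  r0, r4, #39 -> r0=0x53
epilogue: pop r4=0x64, sp=0x99
epilogue: pop r2=0x76, sp=0x9a
r0: caller-saved, written=True
r2: callee-saved, written=True
r3: caller-saved, written=True
r4: callee-saved, written=True

SURVIVE = r2,r4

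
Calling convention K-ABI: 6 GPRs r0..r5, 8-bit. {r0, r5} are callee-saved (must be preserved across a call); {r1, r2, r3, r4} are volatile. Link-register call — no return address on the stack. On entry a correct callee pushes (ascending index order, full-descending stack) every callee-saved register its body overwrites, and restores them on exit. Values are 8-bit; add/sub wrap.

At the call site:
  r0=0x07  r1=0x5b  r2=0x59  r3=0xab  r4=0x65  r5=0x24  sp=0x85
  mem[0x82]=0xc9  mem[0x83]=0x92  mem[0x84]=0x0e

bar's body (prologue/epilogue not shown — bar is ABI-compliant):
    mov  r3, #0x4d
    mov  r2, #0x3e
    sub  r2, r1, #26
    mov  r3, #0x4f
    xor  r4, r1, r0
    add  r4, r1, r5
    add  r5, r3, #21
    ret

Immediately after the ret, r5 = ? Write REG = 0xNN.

prologue: push r5 -> mem[0x84]=0x24, sp=0x84
body[0] mov  r3, #0x4d -> r3=0x4d
body[1] mov  r2, #0x3e -> r2=0x3e
body[2] sub  r2, r1, #26 -> r2=0x41
body[3] mov  r3, #0x4f -> r3=0x4f
body[4] xor  r4, r1, r0 -> r4=0x5c
body[5] add  r4, r1, r5 -> r4=0x7f
body[6] add  r5, r3, #21 -> r5=0x64
epilogue: pop r5=0x24, sp=0x85
r5 is callee-saved -> restored

REG = 0x24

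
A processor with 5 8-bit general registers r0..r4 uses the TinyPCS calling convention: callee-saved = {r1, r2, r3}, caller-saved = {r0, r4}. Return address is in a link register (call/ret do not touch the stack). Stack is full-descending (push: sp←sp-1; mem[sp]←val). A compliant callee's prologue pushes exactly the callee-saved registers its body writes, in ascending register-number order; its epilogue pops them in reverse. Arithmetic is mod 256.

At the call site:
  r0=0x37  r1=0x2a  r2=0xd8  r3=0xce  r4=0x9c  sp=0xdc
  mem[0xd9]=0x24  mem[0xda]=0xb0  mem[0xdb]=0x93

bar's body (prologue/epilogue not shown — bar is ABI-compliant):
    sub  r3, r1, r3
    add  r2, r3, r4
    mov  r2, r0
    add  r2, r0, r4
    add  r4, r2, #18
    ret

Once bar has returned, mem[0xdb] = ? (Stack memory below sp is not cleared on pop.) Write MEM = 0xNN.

MEM = 0xd8

prologue: push r2 -> mem[0xdb]=0xd8, sp=0xdb
prologue: push r3 -> mem[0xda]=0xce, sp=0xda
body[0] sub  r3, r1, r3 -> r3=0x5c
body[1] add  r2, r3, r4 -> r2=0xf8
body[2] mov  r2, r0 -> r2=0x37
body[3] add  r2, r0, r4 -> r2=0xd3
body[4] add  r4, r2, #18 -> r4=0xe5
epilogue: pop r3=0xce, sp=0xdb
epilogue: pop r2=0xd8, sp=0xdc
prologue pushed ['r2', 'r3'] at ['0xdb', '0xda']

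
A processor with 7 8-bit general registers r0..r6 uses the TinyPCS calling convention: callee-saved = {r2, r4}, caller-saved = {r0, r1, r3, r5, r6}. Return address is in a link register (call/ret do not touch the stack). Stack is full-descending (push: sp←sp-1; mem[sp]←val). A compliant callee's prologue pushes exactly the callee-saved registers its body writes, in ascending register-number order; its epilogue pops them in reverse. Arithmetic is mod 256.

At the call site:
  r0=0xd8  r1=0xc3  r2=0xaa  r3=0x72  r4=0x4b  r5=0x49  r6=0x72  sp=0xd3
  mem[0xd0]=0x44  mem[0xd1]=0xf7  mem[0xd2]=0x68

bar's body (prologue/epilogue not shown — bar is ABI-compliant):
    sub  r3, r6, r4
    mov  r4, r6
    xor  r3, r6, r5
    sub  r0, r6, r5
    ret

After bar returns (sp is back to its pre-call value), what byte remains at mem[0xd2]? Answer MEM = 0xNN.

MEM = 0x4b

prologue: push r4 -> mem[0xd2]=0x4b, sp=0xd2
body[0] sub  r3, r6, r4 -> r3=0x27
body[1] mov  r4, r6 -> r4=0x72
body[2] xor  r3, r6, r5 -> r3=0x3b
body[3] sub  r0, r6, r5 -> r0=0x29
epilogue: pop r4=0x4b, sp=0xd3
prologue pushed ['r4'] at ['0xd2']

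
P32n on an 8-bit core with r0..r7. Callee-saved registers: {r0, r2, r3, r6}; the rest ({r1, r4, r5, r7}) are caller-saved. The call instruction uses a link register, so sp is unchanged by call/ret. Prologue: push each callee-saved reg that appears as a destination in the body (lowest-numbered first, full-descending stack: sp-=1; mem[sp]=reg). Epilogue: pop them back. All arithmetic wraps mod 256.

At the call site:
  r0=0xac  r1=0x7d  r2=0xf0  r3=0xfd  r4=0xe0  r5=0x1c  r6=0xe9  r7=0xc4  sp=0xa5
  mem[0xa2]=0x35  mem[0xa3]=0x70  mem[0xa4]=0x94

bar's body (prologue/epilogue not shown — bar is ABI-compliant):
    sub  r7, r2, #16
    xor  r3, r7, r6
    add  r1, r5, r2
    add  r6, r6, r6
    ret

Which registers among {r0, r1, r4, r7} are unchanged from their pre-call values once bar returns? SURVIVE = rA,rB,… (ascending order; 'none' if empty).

prologue: push r3 -> mem[0xa4]=0xfd, sp=0xa4
prologue: push r6 -> mem[0xa3]=0xe9, sp=0xa3
body[0] sub  r7, r2, #16 -> r7=0xe0
body[1] xor  r3, r7, r6 -> r3=0x09
body[2] add  r1, r5, r2 -> r1=0x0c
body[3] add  r6, r6, r6 -> r6=0xd2
epilogue: pop r6=0xe9, sp=0xa4
epilogue: pop r3=0xfd, sp=0xa5
r0: callee-saved, written=False
r1: caller-saved, written=True
r4: caller-saved, written=False
r7: caller-saved, written=True

SURVIVE = r0,r4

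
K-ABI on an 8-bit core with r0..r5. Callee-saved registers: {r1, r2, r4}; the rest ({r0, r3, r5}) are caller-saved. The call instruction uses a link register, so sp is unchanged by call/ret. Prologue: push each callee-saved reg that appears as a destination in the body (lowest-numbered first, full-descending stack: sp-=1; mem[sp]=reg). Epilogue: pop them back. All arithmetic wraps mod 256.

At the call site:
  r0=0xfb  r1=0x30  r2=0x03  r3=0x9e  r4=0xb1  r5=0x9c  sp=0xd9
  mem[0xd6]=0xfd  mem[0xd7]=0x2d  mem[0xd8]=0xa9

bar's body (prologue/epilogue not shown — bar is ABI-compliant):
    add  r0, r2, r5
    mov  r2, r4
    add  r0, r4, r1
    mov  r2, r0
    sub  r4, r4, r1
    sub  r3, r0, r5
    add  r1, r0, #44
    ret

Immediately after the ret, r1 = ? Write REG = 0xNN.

prologue: push r1 → mem[0xd8]=0x30, sp=0xd8
prologue: push r2 → mem[0xd7]=0x03, sp=0xd7
prologue: push r4 → mem[0xd6]=0xb1, sp=0xd6
body[0] add  r0, r2, r5 → r0=0x9f
body[1] mov  r2, r4 → r2=0xb1
body[2] add  r0, r4, r1 → r0=0xe1
body[3] mov  r2, r0 → r2=0xe1
body[4] sub  r4, r4, r1 → r4=0x81
body[5] sub  r3, r0, r5 → r3=0x45
body[6] add  r1, r0, #44 → r1=0x0d
epilogue: pop r4=0xb1, sp=0xd7
epilogue: pop r2=0x03, sp=0xd8
epilogue: pop r1=0x30, sp=0xd9
r1 is callee-saved → restored

REG = 0x30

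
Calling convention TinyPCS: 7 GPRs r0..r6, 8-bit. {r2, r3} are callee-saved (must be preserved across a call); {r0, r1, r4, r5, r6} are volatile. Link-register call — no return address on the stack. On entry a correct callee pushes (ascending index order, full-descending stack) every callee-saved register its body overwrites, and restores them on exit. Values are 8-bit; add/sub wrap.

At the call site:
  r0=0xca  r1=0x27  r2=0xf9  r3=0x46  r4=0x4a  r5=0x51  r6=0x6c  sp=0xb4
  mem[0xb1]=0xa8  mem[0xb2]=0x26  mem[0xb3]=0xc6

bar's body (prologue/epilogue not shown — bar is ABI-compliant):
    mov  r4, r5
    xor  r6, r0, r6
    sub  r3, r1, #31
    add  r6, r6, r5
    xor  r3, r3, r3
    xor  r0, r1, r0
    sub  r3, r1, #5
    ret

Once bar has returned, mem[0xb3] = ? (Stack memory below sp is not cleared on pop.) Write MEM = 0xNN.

prologue: push r3 -> mem[0xb3]=0x46, sp=0xb3
body[0] mov  r4, r5 -> r4=0x51
body[1] xor  r6, r0, r6 -> r6=0xa6
body[2] sub  r3, r1, #31 -> r3=0x08
body[3] add  r6, r6, r5 -> r6=0xf7
body[4] xor  r3, r3, r3 -> r3=0x00
body[5] xor  r0, r1, r0 -> r0=0xed
body[6] sub  r3, r1, #5 -> r3=0x22
epilogue: pop r3=0x46, sp=0xb4
prologue pushed ['r3'] at ['0xb3']

MEM = 0x46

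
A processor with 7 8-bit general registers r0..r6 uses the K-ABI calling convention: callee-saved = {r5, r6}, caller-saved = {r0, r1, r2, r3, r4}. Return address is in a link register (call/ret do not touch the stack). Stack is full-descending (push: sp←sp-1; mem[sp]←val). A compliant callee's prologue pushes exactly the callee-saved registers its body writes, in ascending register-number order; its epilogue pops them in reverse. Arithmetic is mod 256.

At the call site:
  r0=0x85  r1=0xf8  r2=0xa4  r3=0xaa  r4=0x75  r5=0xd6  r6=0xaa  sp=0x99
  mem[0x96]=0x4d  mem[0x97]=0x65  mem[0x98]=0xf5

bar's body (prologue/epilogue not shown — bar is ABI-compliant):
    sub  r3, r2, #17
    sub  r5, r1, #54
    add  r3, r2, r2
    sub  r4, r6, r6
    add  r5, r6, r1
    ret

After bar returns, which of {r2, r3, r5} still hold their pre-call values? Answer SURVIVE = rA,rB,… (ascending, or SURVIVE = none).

prologue: push r5 -> mem[0x98]=0xd6, sp=0x98
body[0] sub  r3, r2, #17 -> r3=0x93
body[1] sub  r5, r1, #54 -> r5=0xc2
body[2] add  r3, r2, r2 -> r3=0x48
body[3] sub  r4, r6, r6 -> r4=0x00
body[4] add  r5, r6, r1 -> r5=0xa2
epilogue: pop r5=0xd6, sp=0x99
r2: caller-saved, written=False
r3: caller-saved, written=True
r5: callee-saved, written=True

SURVIVE = r2,r5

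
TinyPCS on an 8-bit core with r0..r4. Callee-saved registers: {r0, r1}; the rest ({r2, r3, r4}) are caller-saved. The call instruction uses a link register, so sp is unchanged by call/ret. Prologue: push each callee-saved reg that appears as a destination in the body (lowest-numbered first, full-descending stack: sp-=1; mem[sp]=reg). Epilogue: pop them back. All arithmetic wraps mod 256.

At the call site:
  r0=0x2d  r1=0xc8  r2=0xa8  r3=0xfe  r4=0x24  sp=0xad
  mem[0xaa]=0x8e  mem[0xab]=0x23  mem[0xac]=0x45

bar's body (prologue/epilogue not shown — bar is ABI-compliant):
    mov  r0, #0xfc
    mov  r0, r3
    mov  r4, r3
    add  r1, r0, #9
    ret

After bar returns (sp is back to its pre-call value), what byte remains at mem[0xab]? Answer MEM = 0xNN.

MEM = 0xc8

prologue: push r0 -> mem[0xac]=0x2d, sp=0xac
prologue: push r1 -> mem[0xab]=0xc8, sp=0xab
body[0] mov  r0, #0xfc -> r0=0xfc
body[1] mov  r0, r3 -> r0=0xfe
body[2] mov  r4, r3 -> r4=0xfe
body[3] add  r1, r0, #9 -> r1=0x07
epilogue: pop r1=0xc8, sp=0xac
epilogue: pop r0=0x2d, sp=0xad
prologue pushed ['r0', 'r1'] at ['0xac', '0xab']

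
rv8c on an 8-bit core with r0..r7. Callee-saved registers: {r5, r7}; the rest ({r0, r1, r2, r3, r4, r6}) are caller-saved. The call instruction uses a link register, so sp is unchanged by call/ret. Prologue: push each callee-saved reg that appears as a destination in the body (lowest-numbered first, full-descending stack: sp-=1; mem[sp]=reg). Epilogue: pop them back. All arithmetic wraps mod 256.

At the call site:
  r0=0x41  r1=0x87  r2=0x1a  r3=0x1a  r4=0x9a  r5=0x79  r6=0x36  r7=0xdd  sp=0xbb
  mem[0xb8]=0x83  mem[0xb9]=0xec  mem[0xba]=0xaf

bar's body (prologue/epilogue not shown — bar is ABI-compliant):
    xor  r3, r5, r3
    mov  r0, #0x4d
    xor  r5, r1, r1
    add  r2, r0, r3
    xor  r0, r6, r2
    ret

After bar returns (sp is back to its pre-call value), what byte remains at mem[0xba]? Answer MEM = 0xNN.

MEM = 0x79

prologue: push r5 -> mem[0xba]=0x79, sp=0xba
body[0] xor  r3, r5, r3 -> r3=0x63
body[1] mov  r0, #0x4d -> r0=0x4d
body[2] xor  r5, r1, r1 -> r5=0x00
body[3] add  r2, r0, r3 -> r2=0xb0
body[4] xor  r0, r6, r2 -> r0=0x86
epilogue: pop r5=0x79, sp=0xbb
prologue pushed ['r5'] at ['0xba']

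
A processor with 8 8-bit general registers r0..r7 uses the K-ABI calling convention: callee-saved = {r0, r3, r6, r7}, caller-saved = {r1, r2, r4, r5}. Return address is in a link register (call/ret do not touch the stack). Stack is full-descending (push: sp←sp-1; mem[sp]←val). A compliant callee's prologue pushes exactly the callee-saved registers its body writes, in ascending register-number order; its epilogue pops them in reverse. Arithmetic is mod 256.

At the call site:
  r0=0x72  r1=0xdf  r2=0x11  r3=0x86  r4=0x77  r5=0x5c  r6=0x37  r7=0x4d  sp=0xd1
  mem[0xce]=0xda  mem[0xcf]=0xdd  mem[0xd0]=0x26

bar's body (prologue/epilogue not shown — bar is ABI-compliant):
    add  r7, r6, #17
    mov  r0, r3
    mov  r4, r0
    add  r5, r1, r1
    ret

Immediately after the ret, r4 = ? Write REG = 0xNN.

prologue: push r0 -> mem[0xd0]=0x72, sp=0xd0
prologue: push r7 -> mem[0xcf]=0x4d, sp=0xcf
body[0] add  r7, r6, #17 -> r7=0x48
body[1] mov  r0, r3 -> r0=0x86
body[2] mov  r4, r0 -> r4=0x86
body[3] add  r5, r1, r1 -> r5=0xbe
epilogue: pop r7=0x4d, sp=0xd0
epilogue: pop r0=0x72, sp=0xd1
r4 is caller-saved -> body value

REG = 0x86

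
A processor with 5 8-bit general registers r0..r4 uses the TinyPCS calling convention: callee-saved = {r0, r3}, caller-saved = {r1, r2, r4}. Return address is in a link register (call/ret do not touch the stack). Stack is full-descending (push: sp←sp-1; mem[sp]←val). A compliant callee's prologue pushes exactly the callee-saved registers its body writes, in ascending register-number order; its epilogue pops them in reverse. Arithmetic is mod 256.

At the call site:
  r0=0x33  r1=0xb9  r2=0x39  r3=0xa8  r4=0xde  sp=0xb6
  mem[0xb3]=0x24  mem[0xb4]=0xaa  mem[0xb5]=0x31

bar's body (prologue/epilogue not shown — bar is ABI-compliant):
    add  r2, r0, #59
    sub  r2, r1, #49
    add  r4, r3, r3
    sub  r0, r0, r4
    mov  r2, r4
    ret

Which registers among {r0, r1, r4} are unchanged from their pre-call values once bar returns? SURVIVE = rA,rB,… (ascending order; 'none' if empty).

prologue: push r0 -> mem[0xb5]=0x33, sp=0xb5
body[0] add  r2, r0, #59 -> r2=0x6e
body[1] sub  r2, r1, #49 -> r2=0x88
body[2] add  r4, r3, r3 -> r4=0x50
body[3] sub  r0, r0, r4 -> r0=0xe3
body[4] mov  r2, r4 -> r2=0x50
epilogue: pop r0=0x33, sp=0xb6
r0: callee-saved, written=True
r1: caller-saved, written=False
r4: caller-saved, written=True

SURVIVE = r0,r1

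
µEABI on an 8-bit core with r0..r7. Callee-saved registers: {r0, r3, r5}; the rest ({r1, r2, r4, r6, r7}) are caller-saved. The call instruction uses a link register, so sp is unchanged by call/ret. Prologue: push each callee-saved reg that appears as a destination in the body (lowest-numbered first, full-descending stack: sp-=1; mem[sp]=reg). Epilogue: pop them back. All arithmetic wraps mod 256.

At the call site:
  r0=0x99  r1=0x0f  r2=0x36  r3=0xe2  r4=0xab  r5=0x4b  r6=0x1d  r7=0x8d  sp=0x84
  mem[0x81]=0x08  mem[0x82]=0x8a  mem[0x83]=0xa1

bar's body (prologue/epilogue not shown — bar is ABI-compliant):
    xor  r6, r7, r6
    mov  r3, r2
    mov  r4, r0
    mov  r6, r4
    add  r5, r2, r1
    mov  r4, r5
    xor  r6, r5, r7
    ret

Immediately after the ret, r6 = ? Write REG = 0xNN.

REG = 0xc8

prologue: push r3 -> mem[0x83]=0xe2, sp=0x83
prologue: push r5 -> mem[0x82]=0x4b, sp=0x82
body[0] xor  r6, r7, r6 -> r6=0x90
body[1] mov  r3, r2 -> r3=0x36
body[2] mov  r4, r0 -> r4=0x99
body[3] mov  r6, r4 -> r6=0x99
body[4] add  r5, r2, r1 -> r5=0x45
body[5] mov  r4, r5 -> r4=0x45
body[6] xor  r6, r5, r7 -> r6=0xc8
epilogue: pop r5=0x4b, sp=0x83
epilogue: pop r3=0xe2, sp=0x84
r6 is caller-saved -> body value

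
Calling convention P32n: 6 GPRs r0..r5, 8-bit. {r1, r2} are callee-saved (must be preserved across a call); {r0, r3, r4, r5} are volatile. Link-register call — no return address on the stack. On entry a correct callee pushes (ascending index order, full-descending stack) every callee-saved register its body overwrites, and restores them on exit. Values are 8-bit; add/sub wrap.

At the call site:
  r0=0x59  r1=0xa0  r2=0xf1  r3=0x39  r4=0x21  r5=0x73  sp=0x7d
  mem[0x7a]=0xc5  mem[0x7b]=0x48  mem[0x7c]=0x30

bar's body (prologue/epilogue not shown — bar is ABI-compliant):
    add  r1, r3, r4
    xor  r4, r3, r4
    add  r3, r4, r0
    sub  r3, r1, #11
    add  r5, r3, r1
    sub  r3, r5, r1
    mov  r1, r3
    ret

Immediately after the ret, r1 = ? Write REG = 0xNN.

REG = 0xa0

prologue: push r1 → mem[0x7c]=0xa0, sp=0x7c
body[0] add  r1, r3, r4 → r1=0x5a
body[1] xor  r4, r3, r4 → r4=0x18
body[2] add  r3, r4, r0 → r3=0x71
body[3] sub  r3, r1, #11 → r3=0x4f
body[4] add  r5, r3, r1 → r5=0xa9
body[5] sub  r3, r5, r1 → r3=0x4f
body[6] mov  r1, r3 → r1=0x4f
epilogue: pop r1=0xa0, sp=0x7d
r1 is callee-saved → restored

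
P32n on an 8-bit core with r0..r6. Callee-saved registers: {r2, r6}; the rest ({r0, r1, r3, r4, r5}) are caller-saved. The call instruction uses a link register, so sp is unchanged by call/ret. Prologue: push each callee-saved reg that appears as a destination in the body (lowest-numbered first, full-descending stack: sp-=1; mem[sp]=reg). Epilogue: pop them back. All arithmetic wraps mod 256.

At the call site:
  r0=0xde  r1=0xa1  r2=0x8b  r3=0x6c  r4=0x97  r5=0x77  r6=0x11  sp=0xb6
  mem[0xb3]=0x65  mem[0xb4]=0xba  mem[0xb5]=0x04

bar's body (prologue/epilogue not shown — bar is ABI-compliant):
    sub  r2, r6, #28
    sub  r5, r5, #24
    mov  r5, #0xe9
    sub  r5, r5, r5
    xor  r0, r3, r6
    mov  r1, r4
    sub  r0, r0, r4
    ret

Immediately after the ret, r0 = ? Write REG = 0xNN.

REG = 0xe6

prologue: push r2 → mem[0xb5]=0x8b, sp=0xb5
body[0] sub  r2, r6, #28 → r2=0xf5
body[1] sub  r5, r5, #24 → r5=0x5f
body[2] mov  r5, #0xe9 → r5=0xe9
body[3] sub  r5, r5, r5 → r5=0x00
body[4] xor  r0, r3, r6 → r0=0x7d
body[5] mov  r1, r4 → r1=0x97
body[6] sub  r0, r0, r4 → r0=0xe6
epilogue: pop r2=0x8b, sp=0xb6
r0 is caller-saved → body value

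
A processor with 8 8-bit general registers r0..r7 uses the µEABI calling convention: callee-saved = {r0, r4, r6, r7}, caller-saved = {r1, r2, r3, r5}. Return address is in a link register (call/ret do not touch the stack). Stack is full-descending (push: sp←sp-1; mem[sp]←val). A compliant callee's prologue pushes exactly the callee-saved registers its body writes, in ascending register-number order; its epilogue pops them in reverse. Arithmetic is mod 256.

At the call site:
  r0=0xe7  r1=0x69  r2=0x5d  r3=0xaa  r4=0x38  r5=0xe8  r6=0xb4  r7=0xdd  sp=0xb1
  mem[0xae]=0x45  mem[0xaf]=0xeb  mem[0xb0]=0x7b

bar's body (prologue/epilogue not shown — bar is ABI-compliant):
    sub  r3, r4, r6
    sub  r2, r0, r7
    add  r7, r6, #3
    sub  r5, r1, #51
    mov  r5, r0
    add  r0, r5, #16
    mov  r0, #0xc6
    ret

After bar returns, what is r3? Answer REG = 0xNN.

REG = 0x84

prologue: push r0 → mem[0xb0]=0xe7, sp=0xb0
prologue: push r7 → mem[0xaf]=0xdd, sp=0xaf
body[0] sub  r3, r4, r6 → r3=0x84
body[1] sub  r2, r0, r7 → r2=0x0a
body[2] add  r7, r6, #3 → r7=0xb7
body[3] sub  r5, r1, #51 → r5=0x36
body[4] mov  r5, r0 → r5=0xe7
body[5] add  r0, r5, #16 → r0=0xf7
body[6] mov  r0, #0xc6 → r0=0xc6
epilogue: pop r7=0xdd, sp=0xb0
epilogue: pop r0=0xe7, sp=0xb1
r3 is caller-saved → body value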